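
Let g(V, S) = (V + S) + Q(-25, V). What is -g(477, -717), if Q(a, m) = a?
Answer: 265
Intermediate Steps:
g(V, S) = -25 + S + V (g(V, S) = (V + S) - 25 = (S + V) - 25 = -25 + S + V)
-g(477, -717) = -(-25 - 717 + 477) = -1*(-265) = 265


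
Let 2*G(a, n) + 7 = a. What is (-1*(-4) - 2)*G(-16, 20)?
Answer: -23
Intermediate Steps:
G(a, n) = -7/2 + a/2
(-1*(-4) - 2)*G(-16, 20) = (-1*(-4) - 2)*(-7/2 + (½)*(-16)) = (4 - 2)*(-7/2 - 8) = 2*(-23/2) = -23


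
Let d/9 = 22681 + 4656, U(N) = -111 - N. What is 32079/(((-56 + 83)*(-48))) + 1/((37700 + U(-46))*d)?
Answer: -3667085916829/148151231280 ≈ -24.752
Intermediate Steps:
d = 246033 (d = 9*(22681 + 4656) = 9*27337 = 246033)
32079/(((-56 + 83)*(-48))) + 1/((37700 + U(-46))*d) = 32079/(((-56 + 83)*(-48))) + 1/((37700 + (-111 - 1*(-46)))*246033) = 32079/((27*(-48))) + (1/246033)/(37700 + (-111 + 46)) = 32079/(-1296) + (1/246033)/(37700 - 65) = 32079*(-1/1296) + (1/246033)/37635 = -10693/432 + (1/37635)*(1/246033) = -10693/432 + 1/9259451955 = -3667085916829/148151231280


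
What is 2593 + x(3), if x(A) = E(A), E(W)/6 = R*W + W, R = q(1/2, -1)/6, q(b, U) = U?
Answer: 2608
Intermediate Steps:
R = -1/6 ≈ -0.16667
E(W) = 5*W (E(W) = 6*(-W/6 + W) = 6*(5*W/6) = 5*W)
x(A) = 5*A
2593 + x(3) = 2593 + 5*3 = 2593 + 15 = 2608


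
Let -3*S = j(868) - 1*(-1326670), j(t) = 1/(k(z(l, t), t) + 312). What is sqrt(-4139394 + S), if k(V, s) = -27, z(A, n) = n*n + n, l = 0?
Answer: I*sqrt(372141867995)/285 ≈ 2140.5*I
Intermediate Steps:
z(A, n) = n + n**2 (z(A, n) = n**2 + n = n + n**2)
j(t) = 1/285 (j(t) = 1/(-27 + 312) = 1/285)
S = -378100951/855 (S = -(1/285 - 1*(-1326670))/3 = -(1/285 + 1326670)/3 = -1/3*378100951/285 = -378100951/855 ≈ -4.4222e+5)
sqrt(-4139394 + S) = sqrt(-4139394 - 378100951/855) = sqrt(-3917282821/855) = I*sqrt(372141867995)/285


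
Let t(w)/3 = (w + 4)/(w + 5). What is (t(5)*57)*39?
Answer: 60021/10 ≈ 6002.1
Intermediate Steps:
t(w) = 3*(4 + w)/(5 + w) (t(w) = 3*((w + 4)/(w + 5)) = 3*((4 + w)/(5 + w)) = 3*(4 + w)/(5 + w))
(t(5)*57)*39 = ((3*(4 + 5)/(5 + 5))*57)*39 = ((3*9/10)*57)*39 = ((3*(⅒)*9)*57)*39 = ((27/10)*57)*39 = (1539/10)*39 = 60021/10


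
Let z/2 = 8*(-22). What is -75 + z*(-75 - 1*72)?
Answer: 51669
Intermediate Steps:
z = -352 (z = 2*(8*(-22)) = 2*(-176) = -352)
-75 + z*(-75 - 1*72) = -75 - 352*(-75 - 1*72) = -75 - 352*(-75 - 72) = -75 - 352*(-147) = -75 + 51744 = 51669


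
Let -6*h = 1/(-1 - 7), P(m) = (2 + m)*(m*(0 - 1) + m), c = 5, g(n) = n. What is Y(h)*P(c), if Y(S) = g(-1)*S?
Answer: 0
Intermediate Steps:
P(m) = 0 (P(m) = (2 + m)*(m*(-1) + m) = (2 + m)*(-m + m) = (2 + m)*0 = 0)
h = 1/48 (h = -1/(6*(-1 - 7)) = -1/6/(-8) = -1/6*(-1/8) = 1/48 ≈ 0.020833)
Y(S) = -S
Y(h)*P(c) = -1*1/48*0 = -1/48*0 = 0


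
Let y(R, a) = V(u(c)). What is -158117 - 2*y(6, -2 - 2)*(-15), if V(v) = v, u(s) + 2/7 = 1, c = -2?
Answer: -1106669/7 ≈ -1.5810e+5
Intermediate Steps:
u(s) = 5/7 (u(s) = -2/7 + 1 = 5/7)
y(R, a) = 5/7
-158117 - 2*y(6, -2 - 2)*(-15) = -158117 - 2*(5/7)*(-15) = -158117 - 10*(-15)/7 = -158117 - 1*(-150/7) = -158117 + 150/7 = -1106669/7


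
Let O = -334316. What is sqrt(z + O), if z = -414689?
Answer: I*sqrt(749005) ≈ 865.45*I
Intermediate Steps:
sqrt(z + O) = sqrt(-414689 - 334316) = sqrt(-749005) = I*sqrt(749005)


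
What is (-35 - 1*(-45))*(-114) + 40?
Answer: -1100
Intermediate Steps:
(-35 - 1*(-45))*(-114) + 40 = (-35 + 45)*(-114) + 40 = 10*(-114) + 40 = -1140 + 40 = -1100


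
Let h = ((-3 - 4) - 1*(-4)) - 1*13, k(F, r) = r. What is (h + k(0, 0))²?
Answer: 256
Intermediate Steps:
h = -16 (h = (-7 + 4) - 13 = -3 - 13 = -16)
(h + k(0, 0))² = (-16 + 0)² = (-16)² = 256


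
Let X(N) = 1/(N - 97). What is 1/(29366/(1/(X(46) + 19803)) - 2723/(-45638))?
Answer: 2327538/1353543233354489 ≈ 1.7196e-9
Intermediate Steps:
X(N) = 1/(-97 + N)
1/(29366/(1/(X(46) + 19803)) - 2723/(-45638)) = 1/(29366/(1/(1/(-97 + 46) + 19803)) - 2723/(-45638)) = 1/(29366/(1/(1/(-51) + 19803)) - 2723*(-1/45638)) = 1/(29366/(1/(-1/51 + 19803)) + 2723/45638) = 1/(29366/(1/(1009952/51)) + 2723/45638) = 1/(29366/(51/1009952) + 2723/45638) = 1/(29366*(1009952/51) + 2723/45638) = 1/(29658250432/51 + 2723/45638) = 1/(1353543233354489/2327538) = 2327538/1353543233354489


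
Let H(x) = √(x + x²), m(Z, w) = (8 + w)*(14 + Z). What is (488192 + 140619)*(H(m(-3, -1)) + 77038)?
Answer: 48442341818 + 628811*√6006 ≈ 4.8491e+10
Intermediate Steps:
(488192 + 140619)*(H(m(-3, -1)) + 77038) = (488192 + 140619)*(√((112 + 8*(-3) + 14*(-1) - 3*(-1))*(1 + (112 + 8*(-3) + 14*(-1) - 3*(-1)))) + 77038) = 628811*(√((112 - 24 - 14 + 3)*(1 + (112 - 24 - 14 + 3))) + 77038) = 628811*(√(77*(1 + 77)) + 77038) = 628811*(√(77*78) + 77038) = 628811*(√6006 + 77038) = 628811*(77038 + √6006) = 48442341818 + 628811*√6006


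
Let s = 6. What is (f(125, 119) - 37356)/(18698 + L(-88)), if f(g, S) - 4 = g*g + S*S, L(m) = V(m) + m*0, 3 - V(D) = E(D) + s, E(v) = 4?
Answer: -7566/18691 ≈ -0.40479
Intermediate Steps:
V(D) = -7 (V(D) = 3 - (4 + 6) = 3 - 1*10 = 3 - 10 = -7)
L(m) = -7 (L(m) = -7 + m*0 = -7 + 0 = -7)
f(g, S) = 4 + S**2 + g**2 (f(g, S) = 4 + (g*g + S*S) = 4 + (g**2 + S**2) = 4 + (S**2 + g**2) = 4 + S**2 + g**2)
(f(125, 119) - 37356)/(18698 + L(-88)) = ((4 + 119**2 + 125**2) - 37356)/(18698 - 7) = ((4 + 14161 + 15625) - 37356)/18691 = (29790 - 37356)*(1/18691) = -7566*1/18691 = -7566/18691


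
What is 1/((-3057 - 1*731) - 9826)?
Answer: -1/13614 ≈ -7.3454e-5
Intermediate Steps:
1/((-3057 - 1*731) - 9826) = 1/((-3057 - 731) - 9826) = 1/(-3788 - 9826) = 1/(-13614) = -1/13614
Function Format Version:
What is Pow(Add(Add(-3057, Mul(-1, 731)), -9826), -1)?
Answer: Rational(-1, 13614) ≈ -7.3454e-5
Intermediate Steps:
Pow(Add(Add(-3057, Mul(-1, 731)), -9826), -1) = Pow(Add(Add(-3057, -731), -9826), -1) = Pow(Add(-3788, -9826), -1) = Pow(-13614, -1) = Rational(-1, 13614)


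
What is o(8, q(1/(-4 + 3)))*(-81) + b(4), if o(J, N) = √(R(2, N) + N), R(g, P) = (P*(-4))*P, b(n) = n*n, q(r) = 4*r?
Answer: 16 - 162*I*√17 ≈ 16.0 - 667.94*I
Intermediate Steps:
b(n) = n²
R(g, P) = -4*P² (R(g, P) = (-4*P)*P = -4*P²)
o(J, N) = √(N - 4*N²) (o(J, N) = √(-4*N² + N) = √(N - 4*N²))
o(8, q(1/(-4 + 3)))*(-81) + b(4) = √((4/(-4 + 3))*(1 - 16/(-4 + 3)))*(-81) + 4² = √((4/(-1))*(1 - 16/(-1)))*(-81) + 16 = √((4*(-1))*(1 - 16*(-1)))*(-81) + 16 = √(-4*(1 - 4*(-4)))*(-81) + 16 = √(-4*(1 + 16))*(-81) + 16 = √(-4*17)*(-81) + 16 = √(-68)*(-81) + 16 = (2*I*√17)*(-81) + 16 = -162*I*√17 + 16 = 16 - 162*I*√17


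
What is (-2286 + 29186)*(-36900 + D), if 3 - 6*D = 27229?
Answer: -3344019700/3 ≈ -1.1147e+9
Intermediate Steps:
D = -13613/3 (D = ½ - ⅙*27229 = ½ - 27229/6 = -13613/3 ≈ -4537.7)
(-2286 + 29186)*(-36900 + D) = (-2286 + 29186)*(-36900 - 13613/3) = 26900*(-124313/3) = -3344019700/3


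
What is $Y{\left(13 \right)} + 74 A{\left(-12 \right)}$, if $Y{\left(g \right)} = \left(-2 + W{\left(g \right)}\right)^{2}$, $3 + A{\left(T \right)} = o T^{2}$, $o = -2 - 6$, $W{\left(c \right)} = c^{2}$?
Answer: $-57581$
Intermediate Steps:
$o = -8$ ($o = -2 - 6 = -8$)
$A{\left(T \right)} = -3 - 8 T^{2}$
$Y{\left(g \right)} = \left(-2 + g^{2}\right)^{2}$
$Y{\left(13 \right)} + 74 A{\left(-12 \right)} = \left(-2 + 13^{2}\right)^{2} + 74 \left(-3 - 8 \left(-12\right)^{2}\right) = \left(-2 + 169\right)^{2} + 74 \left(-3 - 1152\right) = 167^{2} + 74 \left(-3 - 1152\right) = 27889 + 74 \left(-1155\right) = 27889 - 85470 = -57581$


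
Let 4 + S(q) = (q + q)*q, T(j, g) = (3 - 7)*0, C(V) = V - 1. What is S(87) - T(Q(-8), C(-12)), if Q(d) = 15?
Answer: 15134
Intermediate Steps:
C(V) = -1 + V
T(j, g) = 0 (T(j, g) = -4*0 = 0)
S(q) = -4 + 2*q**2 (S(q) = -4 + (q + q)*q = -4 + (2*q)*q = -4 + 2*q**2)
S(87) - T(Q(-8), C(-12)) = (-4 + 2*87**2) - 1*0 = (-4 + 2*7569) + 0 = (-4 + 15138) + 0 = 15134 + 0 = 15134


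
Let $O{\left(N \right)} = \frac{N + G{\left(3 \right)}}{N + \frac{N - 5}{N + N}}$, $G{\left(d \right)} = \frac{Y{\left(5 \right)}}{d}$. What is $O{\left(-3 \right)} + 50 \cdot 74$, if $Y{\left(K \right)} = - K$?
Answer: $\frac{18514}{5} \approx 3702.8$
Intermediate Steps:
$G{\left(d \right)} = - \frac{5}{d}$ ($G{\left(d \right)} = \frac{\left(-1\right) 5}{d} = - \frac{5}{d}$)
$O{\left(N \right)} = \frac{- \frac{5}{3} + N}{N + \frac{-5 + N}{2 N}}$ ($O{\left(N \right)} = \frac{N - \frac{5}{3}}{N + \frac{N - 5}{N + N}} = \frac{N - \frac{5}{3}}{N + \frac{-5 + N}{2 N}} = \frac{N - \frac{5}{3}}{N + \left(-5 + N\right) \frac{1}{2 N}} = \frac{- \frac{5}{3} + N}{N + \frac{-5 + N}{2 N}}$)
$O{\left(-3 \right)} + 50 \cdot 74 = \frac{2}{3} \left(-3\right) \frac{1}{-5 - 3 + 2 \left(-3\right)^{2}} \left(-5 + 3 \left(-3\right)\right) + 50 \cdot 74 = \frac{2}{3} \left(-3\right) \frac{1}{-5 - 3 + 2 \cdot 9} \left(-5 - 9\right) + 3700 = \frac{2}{3} \left(-3\right) \frac{1}{-5 - 3 + 18} \left(-14\right) + 3700 = \frac{2}{3} \left(-3\right) \frac{1}{10} \left(-14\right) + 3700 = \frac{14}{5} + 3700 = \frac{18514}{5}$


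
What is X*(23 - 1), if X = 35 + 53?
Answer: 1936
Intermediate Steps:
X = 88
X*(23 - 1) = 88*(23 - 1) = 88*22 = 1936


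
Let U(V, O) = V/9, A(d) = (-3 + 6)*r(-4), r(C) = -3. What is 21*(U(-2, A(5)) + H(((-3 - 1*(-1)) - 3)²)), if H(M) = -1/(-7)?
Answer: -5/3 ≈ -1.6667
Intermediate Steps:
H(M) = ⅐ (H(M) = -1*(-⅐) = ⅐)
A(d) = -9 (A(d) = (-3 + 6)*(-3) = 3*(-3) = -9)
U(V, O) = V/9 (U(V, O) = V*(⅑) = V/9)
21*(U(-2, A(5)) + H(((-3 - 1*(-1)) - 3)²)) = 21*((⅑)*(-2) + ⅐) = 21*(-2/9 + ⅐) = 21*(-5/63) = -5/3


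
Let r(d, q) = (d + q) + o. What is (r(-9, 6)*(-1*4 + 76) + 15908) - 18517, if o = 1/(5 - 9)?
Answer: -2843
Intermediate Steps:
o = -¼ (o = 1/(-4) = -¼ ≈ -0.25000)
r(d, q) = -¼ + d + q (r(d, q) = (d + q) - ¼ = -¼ + d + q)
(r(-9, 6)*(-1*4 + 76) + 15908) - 18517 = ((-¼ - 9 + 6)*(-1*4 + 76) + 15908) - 18517 = (-13*(-4 + 76)/4 + 15908) - 18517 = (-13/4*72 + 15908) - 18517 = (-234 + 15908) - 18517 = 15674 - 18517 = -2843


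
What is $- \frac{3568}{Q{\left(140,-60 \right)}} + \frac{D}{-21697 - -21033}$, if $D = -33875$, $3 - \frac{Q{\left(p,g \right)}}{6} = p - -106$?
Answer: $\frac{25879451}{484056} \approx 53.464$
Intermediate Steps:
$Q{\left(p,g \right)} = -618 - 6 p$ ($Q{\left(p,g \right)} = 18 - 6 \left(p - -106\right) = 18 - 6 \left(p + 106\right) = 18 - 6 \left(106 + p\right) = 18 - \left(636 + 6 p\right) = -618 - 6 p$)
$- \frac{3568}{Q{\left(140,-60 \right)}} + \frac{D}{-21697 - -21033} = - \frac{3568}{-618 - 840} - \frac{33875}{-21697 - -21033} = - \frac{3568}{-618 - 840} - \frac{33875}{-21697 + 21033} = - \frac{3568}{-1458} - \frac{33875}{-664} = \left(-3568\right) \left(- \frac{1}{1458}\right) - - \frac{33875}{664} = \frac{1784}{729} + \frac{33875}{664} = \frac{25879451}{484056}$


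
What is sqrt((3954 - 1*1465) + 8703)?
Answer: 2*sqrt(2798) ≈ 105.79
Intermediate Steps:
sqrt((3954 - 1*1465) + 8703) = sqrt((3954 - 1465) + 8703) = sqrt(2489 + 8703) = sqrt(11192) = 2*sqrt(2798)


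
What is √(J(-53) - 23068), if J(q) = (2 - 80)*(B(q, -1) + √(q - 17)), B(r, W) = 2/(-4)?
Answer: √(-23029 - 78*I*√70) ≈ 2.15 - 151.77*I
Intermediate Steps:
B(r, W) = -½ (B(r, W) = 2*(-¼) = -½)
J(q) = 39 - 78*√(-17 + q) (J(q) = (2 - 80)*(-½ + √(q - 17)) = -78*(-½ + √(-17 + q)) = 39 - 78*√(-17 + q))
√(J(-53) - 23068) = √((39 - 78*√(-17 - 53)) - 23068) = √((39 - 78*I*√70) - 23068) = √(-23029 - 78*I*√70)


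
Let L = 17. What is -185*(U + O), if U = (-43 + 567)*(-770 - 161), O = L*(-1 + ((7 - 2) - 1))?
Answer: 90241705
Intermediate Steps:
O = 51 (O = 17*(-1 + ((7 - 2) - 1)) = 17*(-1 + (5 - 1)) = 17*(-1 + 4) = 17*3 = 51)
U = -487844 (U = 524*(-931) = -487844)
-185*(U + O) = -185*(-487844 + 51) = -185*(-487793) = 90241705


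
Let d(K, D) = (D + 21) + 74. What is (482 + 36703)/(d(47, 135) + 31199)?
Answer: 37185/31429 ≈ 1.1831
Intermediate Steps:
d(K, D) = 95 + D (d(K, D) = (21 + D) + 74 = 95 + D)
(482 + 36703)/(d(47, 135) + 31199) = (482 + 36703)/((95 + 135) + 31199) = 37185/(230 + 31199) = 37185/31429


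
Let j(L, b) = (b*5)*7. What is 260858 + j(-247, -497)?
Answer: 243463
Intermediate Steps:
j(L, b) = 35*b (j(L, b) = (5*b)*7 = 35*b)
260858 + j(-247, -497) = 260858 + 35*(-497) = 260858 - 17395 = 243463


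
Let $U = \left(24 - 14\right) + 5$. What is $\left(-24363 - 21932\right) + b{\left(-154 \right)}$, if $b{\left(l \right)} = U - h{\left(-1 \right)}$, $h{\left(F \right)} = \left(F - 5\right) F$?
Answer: $-46286$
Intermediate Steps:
$h{\left(F \right)} = F \left(-5 + F\right)$ ($h{\left(F \right)} = \left(-5 + F\right) F = F \left(-5 + F\right)$)
$U = 15$ ($U = 10 + 5 = 15$)
$b{\left(l \right)} = 9$ ($b{\left(l \right)} = 15 - - (-5 - 1) = 15 - \left(-1\right) \left(-6\right) = 15 - 6 = 9$)
$\left(-24363 - 21932\right) + b{\left(-154 \right)} = \left(-24363 - 21932\right) + 9 = -46295 + 9 = -46286$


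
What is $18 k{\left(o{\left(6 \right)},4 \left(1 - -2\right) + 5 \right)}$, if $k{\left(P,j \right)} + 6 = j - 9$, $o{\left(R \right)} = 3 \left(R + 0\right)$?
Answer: $36$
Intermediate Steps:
$o{\left(R \right)} = 3 R$
$k{\left(P,j \right)} = -15 + j$ ($k{\left(P,j \right)} = -6 + \left(j - 9\right) = -6 + \left(-9 + j\right) = -15 + j$)
$18 k{\left(o{\left(6 \right)},4 \left(1 - -2\right) + 5 \right)} = 18 \left(-15 + \left(4 \left(1 - -2\right) + 5\right)\right) = 18 \left(-15 + \left(4 \left(1 + 2\right) + 5\right)\right) = 18 \left(-15 + \left(4 \cdot 3 + 5\right)\right) = 18 \left(-15 + \left(12 + 5\right)\right) = 18 \left(-15 + 17\right) = 18 \cdot 2 = 36$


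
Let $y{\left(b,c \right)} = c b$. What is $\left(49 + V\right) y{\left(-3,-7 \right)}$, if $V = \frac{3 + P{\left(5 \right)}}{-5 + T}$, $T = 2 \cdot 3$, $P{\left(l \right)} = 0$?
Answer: $1092$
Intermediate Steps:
$y{\left(b,c \right)} = b c$
$T = 6$
$V = 3$ ($V = \frac{3 + 0}{-5 + 6} = \frac{3}{1} = 3 \cdot 1 = 3$)
$\left(49 + V\right) y{\left(-3,-7 \right)} = \left(49 + 3\right) \left(\left(-3\right) \left(-7\right)\right) = 52 \cdot 21 = 1092$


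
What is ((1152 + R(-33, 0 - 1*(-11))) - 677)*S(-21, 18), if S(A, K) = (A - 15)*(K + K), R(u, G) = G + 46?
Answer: -689472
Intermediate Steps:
R(u, G) = 46 + G
S(A, K) = 2*K*(-15 + A) (S(A, K) = (-15 + A)*(2*K) = 2*K*(-15 + A))
((1152 + R(-33, 0 - 1*(-11))) - 677)*S(-21, 18) = ((1152 + (46 + (0 - 1*(-11)))) - 677)*(2*18*(-15 - 21)) = ((1152 + (46 + (0 + 11))) - 677)*(2*18*(-36)) = ((1152 + (46 + 11)) - 677)*(-1296) = ((1152 + 57) - 677)*(-1296) = (1209 - 677)*(-1296) = 532*(-1296) = -689472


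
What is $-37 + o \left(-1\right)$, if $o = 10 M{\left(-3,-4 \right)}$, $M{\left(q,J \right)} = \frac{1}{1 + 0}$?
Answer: $-47$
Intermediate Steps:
$M{\left(q,J \right)} = 1$ ($M{\left(q,J \right)} = 1^{-1} = 1$)
$o = 10$ ($o = 10 \cdot 1 = 10$)
$-37 + o \left(-1\right) = -37 + 10 \left(-1\right) = -37 - 10 = -47$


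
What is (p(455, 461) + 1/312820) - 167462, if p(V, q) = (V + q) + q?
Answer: -51954709699/312820 ≈ -1.6609e+5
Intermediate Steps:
p(V, q) = V + 2*q
(p(455, 461) + 1/312820) - 167462 = ((455 + 2*461) + 1/312820) - 167462 = ((455 + 922) + 1/312820) - 167462 = (1377 + 1/312820) - 167462 = 430753141/312820 - 167462 = -51954709699/312820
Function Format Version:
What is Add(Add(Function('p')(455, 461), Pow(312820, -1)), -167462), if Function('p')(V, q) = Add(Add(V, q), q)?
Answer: Rational(-51954709699, 312820) ≈ -1.6609e+5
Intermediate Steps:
Function('p')(V, q) = Add(V, Mul(2, q))
Add(Add(Function('p')(455, 461), Pow(312820, -1)), -167462) = Add(Add(Add(455, Mul(2, 461)), Pow(312820, -1)), -167462) = Add(Add(Add(455, 922), Rational(1, 312820)), -167462) = Add(Add(1377, Rational(1, 312820)), -167462) = Add(Rational(430753141, 312820), -167462) = Rational(-51954709699, 312820)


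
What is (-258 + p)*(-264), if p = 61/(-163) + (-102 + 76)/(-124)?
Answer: 344389452/5053 ≈ 68156.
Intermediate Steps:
p = -1663/10106 (p = 61*(-1/163) - 26*(-1/124) = -61/163 + 13/62 = -1663/10106 ≈ -0.16456)
(-258 + p)*(-264) = (-258 - 1663/10106)*(-264) = -2609011/10106*(-264) = 344389452/5053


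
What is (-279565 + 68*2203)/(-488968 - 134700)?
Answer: 129761/623668 ≈ 0.20806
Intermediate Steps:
(-279565 + 68*2203)/(-488968 - 134700) = (-279565 + 149804)/(-623668) = -129761*(-1/623668) = 129761/623668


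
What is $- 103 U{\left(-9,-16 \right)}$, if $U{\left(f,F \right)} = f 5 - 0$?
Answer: $4635$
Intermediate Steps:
$U{\left(f,F \right)} = 5 f$ ($U{\left(f,F \right)} = 5 f + 0 = 5 f$)
$- 103 U{\left(-9,-16 \right)} = - 103 \cdot 5 \left(-9\right) = \left(-103\right) \left(-45\right) = 4635$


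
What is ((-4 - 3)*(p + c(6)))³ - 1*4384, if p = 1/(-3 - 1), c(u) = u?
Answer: -4453857/64 ≈ -69592.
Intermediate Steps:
p = -¼ (p = 1/(-4) = -¼ ≈ -0.25000)
((-4 - 3)*(p + c(6)))³ - 1*4384 = ((-4 - 3)*(-¼ + 6))³ - 1*4384 = (-7*23/4)³ - 4384 = (-161/4)³ - 4384 = -4173281/64 - 4384 = -4453857/64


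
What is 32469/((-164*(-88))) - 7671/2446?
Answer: -15644349/17650336 ≈ -0.88635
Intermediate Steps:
32469/((-164*(-88))) - 7671/2446 = 32469/14432 - 7671*1/2446 = 32469*(1/14432) - 7671/2446 = 32469/14432 - 7671/2446 = -15644349/17650336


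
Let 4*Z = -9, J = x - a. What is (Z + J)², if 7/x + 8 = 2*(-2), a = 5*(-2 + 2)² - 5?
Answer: 169/36 ≈ 4.6944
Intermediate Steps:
a = -5 (a = 5*0² - 5 = 5*0 - 5 = 0 - 5 = -5)
x = -7/12 (x = 7/(-8 + 2*(-2)) = 7/(-8 - 4) = 7/(-12) = 7*(-1/12) = -7/12 ≈ -0.58333)
J = 53/12 (J = -7/12 - 1*(-5) = -7/12 + 5 = 53/12 ≈ 4.4167)
Z = -9/4 (Z = (¼)*(-9) = -9/4 ≈ -2.2500)
(Z + J)² = (-9/4 + 53/12)² = (13/6)² = 169/36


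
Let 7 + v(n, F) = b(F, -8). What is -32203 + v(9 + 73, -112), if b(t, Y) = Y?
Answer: -32218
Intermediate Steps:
v(n, F) = -15 (v(n, F) = -7 - 8 = -15)
-32203 + v(9 + 73, -112) = -32203 - 15 = -32218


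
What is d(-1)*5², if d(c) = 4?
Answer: 100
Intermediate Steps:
d(-1)*5² = 4*5² = 4*25 = 100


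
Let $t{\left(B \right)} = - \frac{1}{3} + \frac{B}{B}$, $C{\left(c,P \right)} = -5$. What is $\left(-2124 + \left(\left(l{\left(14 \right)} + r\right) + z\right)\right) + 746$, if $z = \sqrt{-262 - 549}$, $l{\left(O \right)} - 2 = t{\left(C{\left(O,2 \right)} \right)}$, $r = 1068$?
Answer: $- \frac{922}{3} + i \sqrt{811} \approx -307.33 + 28.478 i$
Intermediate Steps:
$t{\left(B \right)} = \frac{2}{3}$ ($t{\left(B \right)} = \left(-1\right) \frac{1}{3} + 1 = - \frac{1}{3} + 1 = \frac{2}{3}$)
$l{\left(O \right)} = \frac{8}{3}$ ($l{\left(O \right)} = 2 + \frac{2}{3} = \frac{8}{3}$)
$z = i \sqrt{811}$ ($z = \sqrt{-811} = i \sqrt{811} \approx 28.478 i$)
$\left(-2124 + \left(\left(l{\left(14 \right)} + r\right) + z\right)\right) + 746 = \left(-2124 + \left(\left(\frac{8}{3} + 1068\right) + i \sqrt{811}\right)\right) + 746 = \left(-2124 + \left(\frac{3212}{3} + i \sqrt{811}\right)\right) + 746 = \left(- \frac{3160}{3} + i \sqrt{811}\right) + 746 = - \frac{922}{3} + i \sqrt{811}$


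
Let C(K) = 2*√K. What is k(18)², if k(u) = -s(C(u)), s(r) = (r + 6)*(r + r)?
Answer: 31104 + 20736*√2 ≈ 60429.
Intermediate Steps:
s(r) = 2*r*(6 + r) (s(r) = (6 + r)*(2*r) = 2*r*(6 + r))
k(u) = -4*√u*(6 + 2*√u) (k(u) = -2*2*√u*(6 + 2*√u) = -4*√u*(6 + 2*√u))
k(18)² = (-72*√2 - 8*18)² = (-72*√2 - 144)² = (-144 - 72*√2)²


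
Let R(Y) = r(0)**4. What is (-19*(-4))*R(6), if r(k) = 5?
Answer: 47500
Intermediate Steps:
R(Y) = 625 (R(Y) = 5**4 = 625)
(-19*(-4))*R(6) = -19*(-4)*625 = 76*625 = 47500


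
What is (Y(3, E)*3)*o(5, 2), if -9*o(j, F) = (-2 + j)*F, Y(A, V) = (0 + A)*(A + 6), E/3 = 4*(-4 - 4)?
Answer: -54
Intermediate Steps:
E = -96 (E = 3*(4*(-4 - 4)) = 3*(4*(-8)) = 3*(-32) = -96)
Y(A, V) = A*(6 + A)
o(j, F) = -F*(-2 + j)/9 (o(j, F) = -(-2 + j)*F/9 = -F*(-2 + j)/9)
(Y(3, E)*3)*o(5, 2) = ((3*(6 + 3))*3)*((1/9)*2*(2 - 1*5)) = ((3*9)*3)*((1/9)*2*(2 - 5)) = (27*3)*((1/9)*2*(-3)) = 81*(-2/3) = -54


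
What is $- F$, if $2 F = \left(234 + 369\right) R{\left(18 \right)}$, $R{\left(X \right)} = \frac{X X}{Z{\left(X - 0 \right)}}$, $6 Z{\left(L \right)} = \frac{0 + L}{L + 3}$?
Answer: $-683802$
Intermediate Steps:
$Z{\left(L \right)} = \frac{L}{6 \left(3 + L\right)}$ ($Z{\left(L \right)} = \frac{\left(0 + L\right) \frac{1}{L + 3}}{6} = \frac{L \frac{1}{3 + L}}{6} = \frac{L}{6 \left(3 + L\right)}$)
$R{\left(X \right)} = 6 X \left(3 + X\right)$ ($R{\left(X \right)} = \frac{X X}{\frac{1}{6} \left(X - 0\right) \frac{1}{3 + \left(X - 0\right)}} = \frac{X^{2}}{\frac{1}{6} \left(X + 0\right) \frac{1}{3 + \left(X + 0\right)}} = \frac{X^{2}}{\frac{1}{6} X \frac{1}{3 + X}} = X^{2} \frac{6 \left(3 + X\right)}{X} = 6 X \left(3 + X\right)$)
$F = 683802$ ($F = \frac{\left(234 + 369\right) 6 \cdot 18 \left(3 + 18\right)}{2} = \frac{603 \cdot 6 \cdot 18 \cdot 21}{2} = \frac{603 \cdot 2268}{2} = \frac{1}{2} \cdot 1367604 = 683802$)
$- F = \left(-1\right) 683802 = -683802$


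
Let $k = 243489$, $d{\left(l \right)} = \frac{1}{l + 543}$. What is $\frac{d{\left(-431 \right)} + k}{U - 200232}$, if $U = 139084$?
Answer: $- \frac{27270769}{6848576} \approx -3.982$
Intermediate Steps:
$d{\left(l \right)} = \frac{1}{543 + l}$
$\frac{d{\left(-431 \right)} + k}{U - 200232} = \frac{\frac{1}{543 - 431} + 243489}{139084 - 200232} = \frac{\frac{1}{112} + 243489}{-61148} = \left(\frac{1}{112} + 243489\right) \left(- \frac{1}{61148}\right) = \frac{27270769}{112} \left(- \frac{1}{61148}\right) = - \frac{27270769}{6848576}$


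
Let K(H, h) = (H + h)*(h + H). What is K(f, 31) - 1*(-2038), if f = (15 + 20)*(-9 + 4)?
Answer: 22774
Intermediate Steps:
f = -175 (f = 35*(-5) = -175)
K(H, h) = (H + h)² (K(H, h) = (H + h)*(H + h) = (H + h)²)
K(f, 31) - 1*(-2038) = (-175 + 31)² - 1*(-2038) = (-144)² + 2038 = 20736 + 2038 = 22774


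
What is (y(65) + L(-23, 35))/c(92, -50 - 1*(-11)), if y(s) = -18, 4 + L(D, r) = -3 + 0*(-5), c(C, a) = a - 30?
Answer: 25/69 ≈ 0.36232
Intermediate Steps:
c(C, a) = -30 + a
L(D, r) = -7 (L(D, r) = -4 + (-3 + 0*(-5)) = -4 + (-3 + 0) = -4 - 3 = -7)
(y(65) + L(-23, 35))/c(92, -50 - 1*(-11)) = (-18 - 7)/(-30 + (-50 - 1*(-11))) = -25/(-30 + (-50 + 11)) = -25/(-30 - 39) = -25/(-69) = -25*(-1/69) = 25/69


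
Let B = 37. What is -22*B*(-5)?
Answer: 4070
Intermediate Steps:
-22*B*(-5) = -22*37*(-5) = -814*(-5) = 4070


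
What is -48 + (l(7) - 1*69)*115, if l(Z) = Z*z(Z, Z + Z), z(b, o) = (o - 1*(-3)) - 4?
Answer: 2482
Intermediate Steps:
z(b, o) = -1 + o (z(b, o) = (o + 3) - 4 = (3 + o) - 4 = -1 + o)
l(Z) = Z*(-1 + 2*Z) (l(Z) = Z*(-1 + (Z + Z)) = Z*(-1 + 2*Z))
-48 + (l(7) - 1*69)*115 = -48 + (7*(-1 + 2*7) - 1*69)*115 = -48 + (7*(-1 + 14) - 69)*115 = -48 + (7*13 - 69)*115 = -48 + (91 - 69)*115 = -48 + 22*115 = -48 + 2530 = 2482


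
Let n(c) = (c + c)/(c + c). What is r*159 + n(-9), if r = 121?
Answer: 19240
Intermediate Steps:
n(c) = 1 (n(c) = (2*c)/((2*c)) = (2*c)*(1/(2*c)) = 1)
r*159 + n(-9) = 121*159 + 1 = 19239 + 1 = 19240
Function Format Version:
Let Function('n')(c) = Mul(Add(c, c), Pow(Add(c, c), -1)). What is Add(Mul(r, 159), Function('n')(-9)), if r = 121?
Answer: 19240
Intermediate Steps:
Function('n')(c) = 1 (Function('n')(c) = Mul(Mul(2, c), Pow(Mul(2, c), -1)) = Mul(Mul(2, c), Mul(Rational(1, 2), Pow(c, -1))) = 1)
Add(Mul(r, 159), Function('n')(-9)) = Add(Mul(121, 159), 1) = Add(19239, 1) = 19240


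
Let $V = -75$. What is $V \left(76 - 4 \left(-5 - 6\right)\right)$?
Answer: $-9000$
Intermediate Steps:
$V \left(76 - 4 \left(-5 - 6\right)\right) = - 75 \left(76 - 4 \left(-5 - 6\right)\right) = - 75 \left(76 - -44\right) = - 75 \left(76 + 44\right) = \left(-75\right) 120 = -9000$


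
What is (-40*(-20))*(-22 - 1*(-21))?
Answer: -800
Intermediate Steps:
(-40*(-20))*(-22 - 1*(-21)) = 800*(-22 + 21) = 800*(-1) = -800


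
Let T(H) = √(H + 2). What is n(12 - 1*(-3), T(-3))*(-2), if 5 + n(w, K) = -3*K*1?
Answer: 10 + 6*I ≈ 10.0 + 6.0*I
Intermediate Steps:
T(H) = √(2 + H)
n(w, K) = -5 - 3*K (n(w, K) = -5 - 3*K*1 = -5 - 3*K)
n(12 - 1*(-3), T(-3))*(-2) = (-5 - 3*√(2 - 3))*(-2) = (-5 - 3*I)*(-2) = 10 + 6*I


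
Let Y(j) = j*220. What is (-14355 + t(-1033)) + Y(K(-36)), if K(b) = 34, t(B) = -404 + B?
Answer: -8312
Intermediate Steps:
Y(j) = 220*j
(-14355 + t(-1033)) + Y(K(-36)) = (-14355 + (-404 - 1033)) + 220*34 = (-14355 - 1437) + 7480 = -15792 + 7480 = -8312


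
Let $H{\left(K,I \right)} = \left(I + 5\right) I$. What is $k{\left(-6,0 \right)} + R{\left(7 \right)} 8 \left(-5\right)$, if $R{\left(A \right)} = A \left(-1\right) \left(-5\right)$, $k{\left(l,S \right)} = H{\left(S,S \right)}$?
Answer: $-1400$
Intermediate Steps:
$H{\left(K,I \right)} = I \left(5 + I\right)$ ($H{\left(K,I \right)} = \left(5 + I\right) I = I \left(5 + I\right)$)
$k{\left(l,S \right)} = S \left(5 + S\right)$
$R{\left(A \right)} = 5 A$ ($R{\left(A \right)} = - A \left(-5\right) = 5 A$)
$k{\left(-6,0 \right)} + R{\left(7 \right)} 8 \left(-5\right) = 0 \left(5 + 0\right) + 5 \cdot 7 \cdot 8 \left(-5\right) = 0 \cdot 5 + 35 \left(-40\right) = 0 - 1400 = -1400$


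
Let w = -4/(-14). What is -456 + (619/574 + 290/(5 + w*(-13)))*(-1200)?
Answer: -234550816/861 ≈ -2.7242e+5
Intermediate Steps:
w = 2/7 (w = -4*(-1/14) = 2/7 ≈ 0.28571)
-456 + (619/574 + 290/(5 + w*(-13)))*(-1200) = -456 + (619/574 + 290/(5 + (2/7)*(-13)))*(-1200) = -456 + (619*(1/574) + 290/(5 - 26/7))*(-1200) = -456 + (619/574 + 290/(9/7))*(-1200) = -456 + (619/574 + 290*(7/9))*(-1200) = -456 + (619/574 + 2030/9)*(-1200) = -456 + (1170791/5166)*(-1200) = -456 - 234158200/861 = -234550816/861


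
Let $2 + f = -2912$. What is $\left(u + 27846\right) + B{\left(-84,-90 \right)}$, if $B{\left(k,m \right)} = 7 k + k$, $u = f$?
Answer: $24260$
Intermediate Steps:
$f = -2914$ ($f = -2 - 2912 = -2914$)
$u = -2914$
$B{\left(k,m \right)} = 8 k$
$\left(u + 27846\right) + B{\left(-84,-90 \right)} = \left(-2914 + 27846\right) + 8 \left(-84\right) = 24932 - 672 = 24260$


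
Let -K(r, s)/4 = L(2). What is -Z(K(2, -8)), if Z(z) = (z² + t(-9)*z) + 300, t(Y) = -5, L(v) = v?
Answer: -404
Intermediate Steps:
K(r, s) = -8 (K(r, s) = -4*2 = -8)
Z(z) = 300 + z² - 5*z (Z(z) = (z² - 5*z) + 300 = 300 + z² - 5*z)
-Z(K(2, -8)) = -(300 + (-8)² - 5*(-8)) = -(300 + 64 + 40) = -1*404 = -404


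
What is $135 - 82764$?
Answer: $-82629$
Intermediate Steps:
$135 - 82764 = -82629$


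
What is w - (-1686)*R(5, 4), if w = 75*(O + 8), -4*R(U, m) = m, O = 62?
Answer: 3564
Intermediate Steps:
R(U, m) = -m/4
w = 5250 (w = 75*(62 + 8) = 75*70 = 5250)
w - (-1686)*R(5, 4) = 5250 - (-1686)*(-1/4*4) = 5250 - (-1686)*(-1) = 5250 - 1*1686 = 5250 - 1686 = 3564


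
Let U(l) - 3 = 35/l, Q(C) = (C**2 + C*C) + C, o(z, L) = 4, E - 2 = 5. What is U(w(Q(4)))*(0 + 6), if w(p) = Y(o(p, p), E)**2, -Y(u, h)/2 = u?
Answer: 681/32 ≈ 21.281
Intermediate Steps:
E = 7 (E = 2 + 5 = 7)
Y(u, h) = -2*u
Q(C) = C + 2*C**2 (Q(C) = (C**2 + C**2) + C = 2*C**2 + C = C + 2*C**2)
w(p) = 64 (w(p) = (-2*4)**2 = (-8)**2 = 64)
U(l) = 3 + 35/l
U(w(Q(4)))*(0 + 6) = (3 + 35/64)*(0 + 6) = (3 + 35*(1/64))*6 = (3 + 35/64)*6 = (227/64)*6 = 681/32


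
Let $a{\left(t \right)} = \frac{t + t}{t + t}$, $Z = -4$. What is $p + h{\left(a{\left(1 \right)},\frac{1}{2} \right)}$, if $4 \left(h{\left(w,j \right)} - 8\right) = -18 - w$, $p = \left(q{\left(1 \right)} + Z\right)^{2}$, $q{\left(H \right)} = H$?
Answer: $\frac{49}{4} \approx 12.25$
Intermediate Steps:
$a{\left(t \right)} = 1$ ($a{\left(t \right)} = \frac{2 t}{2 t} = 2 t \frac{1}{2 t} = 1$)
$p = 9$ ($p = \left(1 - 4\right)^{2} = \left(-3\right)^{2} = 9$)
$h{\left(w,j \right)} = \frac{7}{2} - \frac{w}{4}$ ($h{\left(w,j \right)} = 8 + \frac{-18 - w}{4} = 8 - \left(\frac{9}{2} + \frac{w}{4}\right) = \frac{7}{2} - \frac{w}{4}$)
$p + h{\left(a{\left(1 \right)},\frac{1}{2} \right)} = 9 + \left(\frac{7}{2} - \frac{1}{4}\right) = 9 + \frac{13}{4} = \frac{49}{4}$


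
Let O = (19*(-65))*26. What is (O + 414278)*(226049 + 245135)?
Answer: 180071446912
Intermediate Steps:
O = -32110 (O = -1235*26 = -32110)
(O + 414278)*(226049 + 245135) = (-32110 + 414278)*(226049 + 245135) = 382168*471184 = 180071446912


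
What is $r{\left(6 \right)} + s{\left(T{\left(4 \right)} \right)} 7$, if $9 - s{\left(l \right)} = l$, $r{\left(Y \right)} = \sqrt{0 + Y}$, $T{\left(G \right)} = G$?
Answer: $35 + \sqrt{6} \approx 37.449$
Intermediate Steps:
$r{\left(Y \right)} = \sqrt{Y}$
$s{\left(l \right)} = 9 - l$
$r{\left(6 \right)} + s{\left(T{\left(4 \right)} \right)} 7 = \sqrt{6} + \left(9 - 4\right) 7 = \sqrt{6} + 5 \cdot 7 = \sqrt{6} + 35 = 35 + \sqrt{6}$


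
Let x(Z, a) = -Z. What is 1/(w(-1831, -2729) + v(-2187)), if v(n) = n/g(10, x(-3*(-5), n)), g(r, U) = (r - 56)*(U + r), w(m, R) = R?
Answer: -230/629857 ≈ -0.00036516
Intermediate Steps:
g(r, U) = (-56 + r)*(U + r)
v(n) = n/230 (v(n) = n/(10² - (-56)*(-3*(-5)) - 56*10 - (-3)*(-5)*10) = n/(100 - (-56)*15 - 560 - 1*15*10) = n/(100 - 56*(-15) - 560 - 15*10) = n/(100 + 840 - 560 - 150) = n/230)
1/(w(-1831, -2729) + v(-2187)) = 1/(-2729 + (1/230)*(-2187)) = 1/(-2729 - 2187/230) = 1/(-629857/230) = -230/629857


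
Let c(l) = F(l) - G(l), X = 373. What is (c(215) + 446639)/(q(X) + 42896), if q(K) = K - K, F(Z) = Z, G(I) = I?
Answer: 446639/42896 ≈ 10.412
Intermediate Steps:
q(K) = 0
c(l) = 0 (c(l) = l - l = 0)
(c(215) + 446639)/(q(X) + 42896) = (0 + 446639)/(0 + 42896) = 446639/42896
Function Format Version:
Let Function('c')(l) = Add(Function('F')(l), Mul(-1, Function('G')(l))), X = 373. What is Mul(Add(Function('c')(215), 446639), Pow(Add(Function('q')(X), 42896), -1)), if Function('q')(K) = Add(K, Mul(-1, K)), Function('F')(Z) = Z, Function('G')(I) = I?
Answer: Rational(446639, 42896) ≈ 10.412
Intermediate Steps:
Function('q')(K) = 0
Function('c')(l) = 0 (Function('c')(l) = Add(l, Mul(-1, l)) = 0)
Mul(Add(Function('c')(215), 446639), Pow(Add(Function('q')(X), 42896), -1)) = Mul(Add(0, 446639), Pow(Add(0, 42896), -1)) = Mul(446639, Pow(42896, -1)) = Mul(446639, Rational(1, 42896)) = Rational(446639, 42896)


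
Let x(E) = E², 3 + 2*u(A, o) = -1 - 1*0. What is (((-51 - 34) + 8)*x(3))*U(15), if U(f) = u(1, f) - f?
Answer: 11781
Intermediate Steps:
u(A, o) = -2 (u(A, o) = -3/2 + (-1 - 1*0)/2 = -3/2 + (-1 + 0)/2 = -3/2 + (½)*(-1) = -3/2 - ½ = -2)
U(f) = -2 - f
(((-51 - 34) + 8)*x(3))*U(15) = (((-51 - 34) + 8)*3²)*(-2 - 1*15) = ((-85 + 8)*9)*(-2 - 15) = -77*9*(-17) = -693*(-17) = 11781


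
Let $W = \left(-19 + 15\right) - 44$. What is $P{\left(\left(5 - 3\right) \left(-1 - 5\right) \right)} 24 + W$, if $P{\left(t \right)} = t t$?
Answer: $3408$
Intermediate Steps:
$P{\left(t \right)} = t^{2}$
$W = -48$ ($W = -4 - 44 = -48$)
$P{\left(\left(5 - 3\right) \left(-1 - 5\right) \right)} 24 + W = \left(\left(5 - 3\right) \left(-1 - 5\right)\right)^{2} \cdot 24 - 48 = \left(2 \left(-6\right)\right)^{2} \cdot 24 - 48 = \left(-12\right)^{2} \cdot 24 - 48 = 144 \cdot 24 - 48 = 3456 - 48 = 3408$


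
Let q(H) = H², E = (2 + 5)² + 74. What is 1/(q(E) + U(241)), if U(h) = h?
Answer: 1/15370 ≈ 6.5062e-5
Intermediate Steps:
E = 123 (E = 7² + 74 = 49 + 74 = 123)
1/(q(E) + U(241)) = 1/(123² + 241) = 1/(15129 + 241) = 1/15370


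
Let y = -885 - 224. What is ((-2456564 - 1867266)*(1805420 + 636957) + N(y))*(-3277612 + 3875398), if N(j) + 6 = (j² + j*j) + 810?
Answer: -6312871519056276384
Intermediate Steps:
y = -1109
N(j) = 804 + 2*j² (N(j) = -6 + ((j² + j*j) + 810) = -6 + ((j² + j²) + 810) = -6 + (2*j² + 810) = -6 + (810 + 2*j²) = 804 + 2*j²)
((-2456564 - 1867266)*(1805420 + 636957) + N(y))*(-3277612 + 3875398) = ((-2456564 - 1867266)*(1805420 + 636957) + (804 + 2*(-1109)²))*(-3277612 + 3875398) = (-4323830*2442377 + (804 + 2*1229881))*597786 = (-10560422943910 + (804 + 2459762))*597786 = (-10560422943910 + 2460566)*597786 = -10560420483344*597786 = -6312871519056276384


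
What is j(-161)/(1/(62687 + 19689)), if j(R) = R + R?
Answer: -26525072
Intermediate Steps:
j(R) = 2*R
j(-161)/(1/(62687 + 19689)) = (2*(-161))/(1/(62687 + 19689)) = -322/(1/82376) = -322/1/82376 = -322*82376 = -26525072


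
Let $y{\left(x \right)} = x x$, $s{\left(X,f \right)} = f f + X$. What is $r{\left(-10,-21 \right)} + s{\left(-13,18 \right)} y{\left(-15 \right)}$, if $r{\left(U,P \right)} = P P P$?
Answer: $60714$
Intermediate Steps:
$s{\left(X,f \right)} = X + f^{2}$ ($s{\left(X,f \right)} = f^{2} + X = X + f^{2}$)
$y{\left(x \right)} = x^{2}$
$r{\left(U,P \right)} = P^{3}$ ($r{\left(U,P \right)} = P^{2} P = P^{3}$)
$r{\left(-10,-21 \right)} + s{\left(-13,18 \right)} y{\left(-15 \right)} = \left(-21\right)^{3} + \left(-13 + 18^{2}\right) \left(-15\right)^{2} = -9261 + \left(-13 + 324\right) 225 = -9261 + 311 \cdot 225 = -9261 + 69975 = 60714$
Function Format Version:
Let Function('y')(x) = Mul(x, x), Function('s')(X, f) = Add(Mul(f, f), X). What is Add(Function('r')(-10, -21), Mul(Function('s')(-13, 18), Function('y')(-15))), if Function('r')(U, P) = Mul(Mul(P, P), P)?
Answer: 60714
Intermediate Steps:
Function('s')(X, f) = Add(X, Pow(f, 2)) (Function('s')(X, f) = Add(Pow(f, 2), X) = Add(X, Pow(f, 2)))
Function('y')(x) = Pow(x, 2)
Function('r')(U, P) = Pow(P, 3) (Function('r')(U, P) = Mul(Pow(P, 2), P) = Pow(P, 3))
Add(Function('r')(-10, -21), Mul(Function('s')(-13, 18), Function('y')(-15))) = Add(Pow(-21, 3), Mul(Add(-13, Pow(18, 2)), Pow(-15, 2))) = Add(-9261, Mul(Add(-13, 324), 225)) = Add(-9261, Mul(311, 225)) = Add(-9261, 69975) = 60714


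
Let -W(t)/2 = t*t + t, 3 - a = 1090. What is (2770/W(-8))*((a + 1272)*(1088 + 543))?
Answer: -59700425/8 ≈ -7.4626e+6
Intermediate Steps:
a = -1087 (a = 3 - 1*1090 = 3 - 1090 = -1087)
W(t) = -2*t - 2*t² (W(t) = -2*(t*t + t) = -2*(t² + t) = -2*(t + t²) = -2*t - 2*t²)
(2770/W(-8))*((a + 1272)*(1088 + 543)) = (2770/((-2*(-8)*(1 - 8))))*((-1087 + 1272)*(1088 + 543)) = (2770/((-2*(-8)*(-7))))*(185*1631) = (2770/(-112))*301735 = (2770*(-1/112))*301735 = -1385/56*301735 = -59700425/8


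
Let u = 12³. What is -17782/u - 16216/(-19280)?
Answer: -9837991/1041120 ≈ -9.4494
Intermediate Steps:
u = 1728
-17782/u - 16216/(-19280) = -17782/1728 - 16216/(-19280) = -17782*1/1728 - 16216*(-1/19280) = -8891/864 + 2027/2410 = -9837991/1041120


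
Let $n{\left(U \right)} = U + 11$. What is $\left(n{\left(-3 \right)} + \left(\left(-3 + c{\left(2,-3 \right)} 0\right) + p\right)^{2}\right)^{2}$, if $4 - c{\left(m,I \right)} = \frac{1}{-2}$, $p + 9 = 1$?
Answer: $16641$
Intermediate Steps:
$p = -8$ ($p = -9 + 1 = -8$)
$c{\left(m,I \right)} = \frac{9}{2}$ ($c{\left(m,I \right)} = 4 - \frac{1}{-2} = 4 - - \frac{1}{2} = 4 + \frac{1}{2} = \frac{9}{2}$)
$n{\left(U \right)} = 11 + U$
$\left(n{\left(-3 \right)} + \left(\left(-3 + c{\left(2,-3 \right)} 0\right) + p\right)^{2}\right)^{2} = \left(\left(11 - 3\right) + \left(\left(-3 + \frac{9}{2} \cdot 0\right) - 8\right)^{2}\right)^{2} = \left(8 + \left(\left(-3 + 0\right) - 8\right)^{2}\right)^{2} = \left(8 + \left(-3 - 8\right)^{2}\right)^{2} = \left(8 + \left(-11\right)^{2}\right)^{2} = \left(8 + 121\right)^{2} = 129^{2} = 16641$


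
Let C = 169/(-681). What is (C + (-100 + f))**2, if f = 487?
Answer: 69367970884/463761 ≈ 1.4958e+5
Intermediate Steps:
C = -169/681 (C = 169*(-1/681) = -169/681 ≈ -0.24816)
(C + (-100 + f))**2 = (-169/681 + (-100 + 487))**2 = (-169/681 + 387)**2 = (263378/681)**2 = 69367970884/463761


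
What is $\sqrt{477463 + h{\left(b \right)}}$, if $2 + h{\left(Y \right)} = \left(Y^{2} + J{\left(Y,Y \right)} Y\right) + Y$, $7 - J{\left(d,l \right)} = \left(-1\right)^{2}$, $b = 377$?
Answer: $\sqrt{622229} \approx 788.81$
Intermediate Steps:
$J{\left(d,l \right)} = 6$ ($J{\left(d,l \right)} = 7 - \left(-1\right)^{2} = 7 - 1 = 6$)
$h{\left(Y \right)} = -2 + Y^{2} + 7 Y$ ($h{\left(Y \right)} = -2 + \left(\left(Y^{2} + 6 Y\right) + Y\right) = -2 + \left(Y^{2} + 7 Y\right) = -2 + Y^{2} + 7 Y$)
$\sqrt{477463 + h{\left(b \right)}} = \sqrt{477463 + \left(-2 + 377^{2} + 7 \cdot 377\right)} = \sqrt{477463 + \left(-2 + 142129 + 2639\right)} = \sqrt{477463 + 144766} = \sqrt{622229}$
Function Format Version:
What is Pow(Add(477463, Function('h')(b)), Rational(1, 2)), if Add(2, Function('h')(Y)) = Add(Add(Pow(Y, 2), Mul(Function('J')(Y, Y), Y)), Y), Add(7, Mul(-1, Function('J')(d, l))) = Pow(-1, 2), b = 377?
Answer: Pow(622229, Rational(1, 2)) ≈ 788.81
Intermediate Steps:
Function('J')(d, l) = 6 (Function('J')(d, l) = Add(7, Mul(-1, Pow(-1, 2))) = Add(7, Mul(-1, 1)) = Add(7, -1) = 6)
Function('h')(Y) = Add(-2, Pow(Y, 2), Mul(7, Y)) (Function('h')(Y) = Add(-2, Add(Add(Pow(Y, 2), Mul(6, Y)), Y)) = Add(-2, Add(Pow(Y, 2), Mul(7, Y))) = Add(-2, Pow(Y, 2), Mul(7, Y)))
Pow(Add(477463, Function('h')(b)), Rational(1, 2)) = Pow(Add(477463, Add(-2, Pow(377, 2), Mul(7, 377))), Rational(1, 2)) = Pow(Add(477463, Add(-2, 142129, 2639)), Rational(1, 2)) = Pow(Add(477463, 144766), Rational(1, 2)) = Pow(622229, Rational(1, 2))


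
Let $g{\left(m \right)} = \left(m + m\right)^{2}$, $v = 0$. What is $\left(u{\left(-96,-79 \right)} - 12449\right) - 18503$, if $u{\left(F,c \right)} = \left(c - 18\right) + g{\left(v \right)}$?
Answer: $-31049$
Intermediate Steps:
$g{\left(m \right)} = 4 m^{2}$ ($g{\left(m \right)} = \left(2 m\right)^{2} = 4 m^{2}$)
$u{\left(F,c \right)} = -18 + c$ ($u{\left(F,c \right)} = \left(c - 18\right) + 4 \cdot 0^{2} = \left(-18 + c\right) + 4 \cdot 0 = \left(-18 + c\right) + 0 = -18 + c$)
$\left(u{\left(-96,-79 \right)} - 12449\right) - 18503 = \left(\left(-18 - 79\right) - 12449\right) - 18503 = \left(-97 - 12449\right) - 18503 = -12546 - 18503 = -31049$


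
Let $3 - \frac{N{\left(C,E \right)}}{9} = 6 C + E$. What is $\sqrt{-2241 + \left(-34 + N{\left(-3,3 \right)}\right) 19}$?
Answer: $\sqrt{191} \approx 13.82$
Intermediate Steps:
$N{\left(C,E \right)} = 27 - 54 C - 9 E$ ($N{\left(C,E \right)} = 27 - 9 \left(6 C + E\right) = 27 - 9 \left(E + 6 C\right) = 27 - \left(9 E + 54 C\right) = 27 - 54 C - 9 E$)
$\sqrt{-2241 + \left(-34 + N{\left(-3,3 \right)}\right) 19} = \sqrt{-2241 + \left(-34 - -162\right) 19} = \sqrt{-2241 + \left(-34 + \left(27 + 162 - 27\right)\right) 19} = \sqrt{-2241 + \left(-34 + 162\right) 19} = \sqrt{-2241 + 128 \cdot 19} = \sqrt{-2241 + 2432} = \sqrt{191}$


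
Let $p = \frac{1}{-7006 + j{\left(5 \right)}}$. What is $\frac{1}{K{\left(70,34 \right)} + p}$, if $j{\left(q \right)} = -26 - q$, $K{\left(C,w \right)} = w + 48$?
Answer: $\frac{7037}{577033} \approx 0.012195$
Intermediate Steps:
$K{\left(C,w \right)} = 48 + w$
$p = - \frac{1}{7037}$ ($p = \frac{1}{-7006 - 31} = \frac{1}{-7037} = - \frac{1}{7037} \approx -0.00014211$)
$\frac{1}{K{\left(70,34 \right)} + p} = \frac{1}{\left(48 + 34\right) - \frac{1}{7037}} = \frac{1}{82 - \frac{1}{7037}} = \frac{1}{\frac{577033}{7037}} = \frac{7037}{577033}$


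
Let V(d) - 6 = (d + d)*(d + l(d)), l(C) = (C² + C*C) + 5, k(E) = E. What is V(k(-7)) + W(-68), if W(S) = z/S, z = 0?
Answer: -1338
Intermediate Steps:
W(S) = 0 (W(S) = 0/S = 0)
l(C) = 5 + 2*C² (l(C) = (C² + C²) + 5 = 2*C² + 5 = 5 + 2*C²)
V(d) = 6 + 2*d*(5 + d + 2*d²) (V(d) = 6 + (d + d)*(d + (5 + 2*d²)) = 6 + (2*d)*(5 + d + 2*d²) = 6 + 2*d*(5 + d + 2*d²))
V(k(-7)) + W(-68) = (6 + 2*(-7)² + 2*(-7)*(5 + 2*(-7)²)) + 0 = (6 + 2*49 + 2*(-7)*(5 + 2*49)) + 0 = (6 + 98 + 2*(-7)*(5 + 98)) + 0 = (6 + 98 + 2*(-7)*103) + 0 = (6 + 98 - 1442) + 0 = -1338 + 0 = -1338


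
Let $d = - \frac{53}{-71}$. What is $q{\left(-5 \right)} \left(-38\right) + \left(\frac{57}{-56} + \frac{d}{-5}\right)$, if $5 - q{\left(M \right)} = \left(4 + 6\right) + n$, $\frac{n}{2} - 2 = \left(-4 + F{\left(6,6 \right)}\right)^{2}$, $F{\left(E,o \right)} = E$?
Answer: $\frac{12819277}{19880} \approx 644.83$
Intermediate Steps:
$n = 12$ ($n = 4 + 2 \left(-4 + 6\right)^{2} = 4 + 2 \cdot 2^{2} = 4 + 2 \cdot 4 = 4 + 8 = 12$)
$d = \frac{53}{71}$ ($d = \left(-53\right) \left(- \frac{1}{71}\right) = \frac{53}{71} \approx 0.74648$)
$q{\left(M \right)} = -17$ ($q{\left(M \right)} = 5 - \left(\left(4 + 6\right) + 12\right) = 5 - \left(10 + 12\right) = 5 - 22 = -17$)
$q{\left(-5 \right)} \left(-38\right) + \left(\frac{57}{-56} + \frac{d}{-5}\right) = \left(-17\right) \left(-38\right) + \left(\frac{57}{-56} + \frac{53}{71 \left(-5\right)}\right) = 646 + \left(57 \left(- \frac{1}{56}\right) + \frac{53}{71} \left(- \frac{1}{5}\right)\right) = 646 - \frac{23203}{19880} = \frac{12819277}{19880}$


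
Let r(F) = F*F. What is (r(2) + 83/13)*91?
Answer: 945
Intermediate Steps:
r(F) = F²
(r(2) + 83/13)*91 = (2² + 83/13)*91 = (4 + 83*(1/13))*91 = (4 + 83/13)*91 = (135/13)*91 = 945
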